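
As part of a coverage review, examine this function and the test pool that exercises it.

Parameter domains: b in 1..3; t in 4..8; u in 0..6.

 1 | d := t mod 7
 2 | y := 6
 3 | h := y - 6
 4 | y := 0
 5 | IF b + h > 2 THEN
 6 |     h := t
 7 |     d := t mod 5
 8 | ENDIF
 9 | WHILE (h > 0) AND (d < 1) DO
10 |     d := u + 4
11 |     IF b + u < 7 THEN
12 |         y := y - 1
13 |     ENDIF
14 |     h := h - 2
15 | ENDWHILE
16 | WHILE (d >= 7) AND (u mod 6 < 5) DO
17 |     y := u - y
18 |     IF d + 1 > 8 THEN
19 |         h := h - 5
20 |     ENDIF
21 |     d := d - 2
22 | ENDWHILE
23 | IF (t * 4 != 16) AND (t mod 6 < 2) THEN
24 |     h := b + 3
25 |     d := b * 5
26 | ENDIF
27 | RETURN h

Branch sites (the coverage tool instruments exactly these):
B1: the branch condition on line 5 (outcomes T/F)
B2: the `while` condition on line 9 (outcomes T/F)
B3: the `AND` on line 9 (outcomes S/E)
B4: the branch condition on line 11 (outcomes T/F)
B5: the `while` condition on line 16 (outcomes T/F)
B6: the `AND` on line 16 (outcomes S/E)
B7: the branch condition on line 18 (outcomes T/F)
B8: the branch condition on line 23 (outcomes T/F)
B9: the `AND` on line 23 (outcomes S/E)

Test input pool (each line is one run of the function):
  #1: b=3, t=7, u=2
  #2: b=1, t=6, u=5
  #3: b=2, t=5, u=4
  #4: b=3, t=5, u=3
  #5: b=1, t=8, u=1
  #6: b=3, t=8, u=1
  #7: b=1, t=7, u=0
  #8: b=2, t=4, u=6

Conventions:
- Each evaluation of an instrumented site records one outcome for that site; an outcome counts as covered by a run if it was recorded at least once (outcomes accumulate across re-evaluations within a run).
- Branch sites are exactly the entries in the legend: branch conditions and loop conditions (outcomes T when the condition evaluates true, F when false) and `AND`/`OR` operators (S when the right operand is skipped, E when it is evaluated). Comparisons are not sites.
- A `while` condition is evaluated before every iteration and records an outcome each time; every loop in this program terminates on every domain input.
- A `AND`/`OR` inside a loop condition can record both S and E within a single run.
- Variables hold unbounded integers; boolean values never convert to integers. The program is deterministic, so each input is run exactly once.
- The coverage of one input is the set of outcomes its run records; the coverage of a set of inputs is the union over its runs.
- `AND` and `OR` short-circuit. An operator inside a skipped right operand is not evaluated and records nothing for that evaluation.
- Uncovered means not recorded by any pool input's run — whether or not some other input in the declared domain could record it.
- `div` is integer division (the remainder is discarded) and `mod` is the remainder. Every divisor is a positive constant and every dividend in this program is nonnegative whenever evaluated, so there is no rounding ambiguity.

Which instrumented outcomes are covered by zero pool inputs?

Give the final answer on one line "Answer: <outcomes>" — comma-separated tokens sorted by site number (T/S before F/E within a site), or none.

run #1 (b=3, t=7, u=2) records B1=T, B2=F, B3=E, B5=F, B6=S, B8=T, B9=E
run #2 (b=1, t=6, u=5) records B1=F, B2=F, B3=S, B5=F, B6=S, B8=T, B9=E
run #3 (b=2, t=5, u=4) records B1=F, B2=F, B3=S, B5=F, B6=S, B8=F, B9=E
run #4 (b=3, t=5, u=3) records B1=T, B2=T, B2=F, B3=E, B4=T, B5=T, B5=F, B6=S, B6=E, B7=F, B8=F, B9=E
run #5 (b=1, t=8, u=1) records B1=F, B2=F, B3=S, B5=F, B6=S, B8=F, B9=E
run #6 (b=3, t=8, u=1) records B1=T, B2=F, B3=E, B5=F, B6=S, B8=F, B9=E
run #7 (b=1, t=7, u=0) records B1=F, B2=F, B3=S, B5=F, B6=S, B8=T, B9=E
run #8 (b=2, t=4, u=6) records B1=F, B2=F, B3=S, B5=F, B6=S, B8=F, B9=S
union over the pool: B1=T, B1=F, B2=T, B2=F, B3=S, B3=E, B4=T, B5=T, B5=F, B6=S, B6=E, B7=F, B8=T, B8=F, B9=S, B9=E
uncovered (2 of 18): B4=F, B7=T

Answer: B4=F, B7=T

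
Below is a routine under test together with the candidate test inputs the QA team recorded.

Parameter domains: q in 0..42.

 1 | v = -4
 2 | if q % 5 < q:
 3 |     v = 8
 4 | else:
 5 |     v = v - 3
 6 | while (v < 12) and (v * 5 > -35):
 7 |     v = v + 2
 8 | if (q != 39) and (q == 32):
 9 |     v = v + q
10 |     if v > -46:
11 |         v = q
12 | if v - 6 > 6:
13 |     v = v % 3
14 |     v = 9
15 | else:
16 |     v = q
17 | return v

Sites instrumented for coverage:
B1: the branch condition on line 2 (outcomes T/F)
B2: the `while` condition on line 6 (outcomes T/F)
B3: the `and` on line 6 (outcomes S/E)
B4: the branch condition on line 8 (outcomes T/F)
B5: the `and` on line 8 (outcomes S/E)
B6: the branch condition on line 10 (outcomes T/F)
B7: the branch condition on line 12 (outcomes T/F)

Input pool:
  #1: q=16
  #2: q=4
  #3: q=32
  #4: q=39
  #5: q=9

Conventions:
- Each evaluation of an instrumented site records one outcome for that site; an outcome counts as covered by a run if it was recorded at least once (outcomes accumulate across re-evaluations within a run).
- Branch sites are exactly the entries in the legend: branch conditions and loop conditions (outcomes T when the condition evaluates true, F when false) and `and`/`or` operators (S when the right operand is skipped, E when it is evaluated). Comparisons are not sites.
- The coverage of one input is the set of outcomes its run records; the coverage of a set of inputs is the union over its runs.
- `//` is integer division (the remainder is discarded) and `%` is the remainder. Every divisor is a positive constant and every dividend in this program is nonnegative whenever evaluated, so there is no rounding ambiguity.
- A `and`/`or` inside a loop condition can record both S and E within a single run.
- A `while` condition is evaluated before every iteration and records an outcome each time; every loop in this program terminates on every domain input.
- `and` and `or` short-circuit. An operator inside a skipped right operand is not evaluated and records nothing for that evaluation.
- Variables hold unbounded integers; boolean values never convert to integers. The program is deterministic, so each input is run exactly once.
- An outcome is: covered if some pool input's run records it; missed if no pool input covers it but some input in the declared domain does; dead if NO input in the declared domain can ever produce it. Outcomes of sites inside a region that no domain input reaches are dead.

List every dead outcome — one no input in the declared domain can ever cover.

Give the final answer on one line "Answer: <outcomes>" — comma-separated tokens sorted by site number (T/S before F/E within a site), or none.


running all 43 domain inputs and tallying outcomes:
  B6=F: zero occurrences over every domain input -> dead
  reachable outcomes have witnesses, e.g. B1=T (e.g. q=5), B1=F (e.g. q=0), B2=T (e.g. q=5), B2=F (e.g. q=0)
Answer: B6=F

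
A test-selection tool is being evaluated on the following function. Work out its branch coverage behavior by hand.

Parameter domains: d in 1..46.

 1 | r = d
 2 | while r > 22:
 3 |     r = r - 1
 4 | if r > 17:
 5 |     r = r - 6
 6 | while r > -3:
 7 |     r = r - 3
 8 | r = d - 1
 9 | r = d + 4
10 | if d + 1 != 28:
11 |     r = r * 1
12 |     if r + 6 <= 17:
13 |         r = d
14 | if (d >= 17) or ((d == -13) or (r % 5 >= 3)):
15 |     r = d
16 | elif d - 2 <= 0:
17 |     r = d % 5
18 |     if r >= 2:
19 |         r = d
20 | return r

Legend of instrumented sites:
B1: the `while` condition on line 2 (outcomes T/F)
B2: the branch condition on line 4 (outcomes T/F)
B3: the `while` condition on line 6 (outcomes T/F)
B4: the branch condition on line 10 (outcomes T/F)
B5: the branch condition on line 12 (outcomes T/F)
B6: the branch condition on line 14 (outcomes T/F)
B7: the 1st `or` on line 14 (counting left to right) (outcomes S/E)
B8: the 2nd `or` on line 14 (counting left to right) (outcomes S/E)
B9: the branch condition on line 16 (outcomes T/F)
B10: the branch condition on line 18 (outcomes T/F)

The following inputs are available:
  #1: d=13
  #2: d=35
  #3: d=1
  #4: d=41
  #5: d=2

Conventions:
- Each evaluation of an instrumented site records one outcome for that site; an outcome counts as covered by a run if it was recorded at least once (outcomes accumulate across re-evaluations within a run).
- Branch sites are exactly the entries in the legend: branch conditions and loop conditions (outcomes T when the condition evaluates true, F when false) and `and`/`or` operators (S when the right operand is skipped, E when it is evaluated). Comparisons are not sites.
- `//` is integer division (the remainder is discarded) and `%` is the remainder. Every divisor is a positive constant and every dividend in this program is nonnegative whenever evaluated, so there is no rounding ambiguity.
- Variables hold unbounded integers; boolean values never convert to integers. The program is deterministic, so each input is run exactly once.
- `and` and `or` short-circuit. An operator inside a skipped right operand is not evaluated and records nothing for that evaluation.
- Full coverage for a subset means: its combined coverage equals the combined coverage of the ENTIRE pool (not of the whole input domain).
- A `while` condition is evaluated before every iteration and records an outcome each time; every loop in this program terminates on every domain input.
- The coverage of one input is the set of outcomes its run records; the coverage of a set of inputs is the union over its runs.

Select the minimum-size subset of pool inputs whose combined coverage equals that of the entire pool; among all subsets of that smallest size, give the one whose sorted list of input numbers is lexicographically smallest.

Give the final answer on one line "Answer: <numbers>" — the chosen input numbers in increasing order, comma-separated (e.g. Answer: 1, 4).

#1 (d=13) -> covered: B1=F, B2=F, B3=T, B3=F, B4=T, B5=F, B6=F, B7=E, B8=E, B9=F
#2 (d=35) -> covered: B1=T, B1=F, B2=T, B3=T, B3=F, B4=T, B5=F, B6=T, B7=S
#3 (d=1) -> covered: B1=F, B2=F, B3=T, B3=F, B4=T, B5=T, B6=F, B7=E, B8=E, B9=T, B10=F
#4 (d=41) -> covered: B1=T, B1=F, B2=T, B3=T, B3=F, B4=T, B5=F, B6=T, B7=S
#5 (d=2) -> covered: B1=F, B2=F, B3=T, B3=F, B4=T, B5=T, B6=F, B7=E, B8=E, B9=T, B10=T
pool-wide coverage (18 outcomes): B1=T, B1=F, B2=T, B2=F, B3=T, B3=F, B4=T, B5=T, B5=F, B6=T, B6=F, B7=S, B7=E, B8=E, B9=T, B9=F, B10=T, B10=F
size 1 is not enough: best union over all size-1 subsets is 11/18
size 2 is not enough: best union over all size-2 subsets is 16/18
size 3 is not enough: best union over all size-3 subsets is 17/18
at size 4, {1, 2, 3, 5} reaches all 18 outcomes; every lexicographically earlier size-4 subset fails

Answer: 1, 2, 3, 5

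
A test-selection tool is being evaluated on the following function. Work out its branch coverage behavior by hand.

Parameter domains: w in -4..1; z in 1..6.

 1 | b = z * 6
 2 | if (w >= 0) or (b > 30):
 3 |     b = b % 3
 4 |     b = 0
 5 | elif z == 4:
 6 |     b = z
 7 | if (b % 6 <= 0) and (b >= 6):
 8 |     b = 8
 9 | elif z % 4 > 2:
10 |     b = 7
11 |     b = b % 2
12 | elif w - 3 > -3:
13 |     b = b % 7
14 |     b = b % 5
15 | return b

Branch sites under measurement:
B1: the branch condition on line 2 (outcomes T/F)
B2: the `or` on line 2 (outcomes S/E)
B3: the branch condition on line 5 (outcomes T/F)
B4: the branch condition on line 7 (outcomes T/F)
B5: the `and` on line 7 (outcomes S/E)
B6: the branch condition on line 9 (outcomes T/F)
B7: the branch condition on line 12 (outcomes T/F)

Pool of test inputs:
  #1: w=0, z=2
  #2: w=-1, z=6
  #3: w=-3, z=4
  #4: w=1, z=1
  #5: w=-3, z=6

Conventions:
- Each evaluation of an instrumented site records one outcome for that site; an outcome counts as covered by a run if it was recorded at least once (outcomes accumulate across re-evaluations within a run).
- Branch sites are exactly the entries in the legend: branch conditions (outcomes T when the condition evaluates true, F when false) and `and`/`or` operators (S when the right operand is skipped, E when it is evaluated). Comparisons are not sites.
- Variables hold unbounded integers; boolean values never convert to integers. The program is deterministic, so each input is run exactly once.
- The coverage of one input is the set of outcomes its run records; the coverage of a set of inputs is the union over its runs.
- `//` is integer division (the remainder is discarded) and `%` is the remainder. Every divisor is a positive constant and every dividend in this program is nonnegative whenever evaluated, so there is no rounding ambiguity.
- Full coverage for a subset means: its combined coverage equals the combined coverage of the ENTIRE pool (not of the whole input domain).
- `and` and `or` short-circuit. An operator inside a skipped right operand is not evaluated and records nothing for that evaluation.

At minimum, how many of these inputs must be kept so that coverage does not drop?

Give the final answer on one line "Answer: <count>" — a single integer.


input #1, w=0, z=2: events B2->S, B1->T, B5->E, B4->F, B6->F, B7->F; outcomes B1=T, B2=S, B4=F, B5=E, B6=F, B7=F
input #2, w=-1, z=6: events B2->E, B1->T, B5->E, B4->F, B6->F, B7->F; outcomes B1=T, B2=E, B4=F, B5=E, B6=F, B7=F
input #3, w=-3, z=4: events B2->E, B1->F, B3->T, B5->S, B4->F, B6->F, B7->F; outcomes B1=F, B2=E, B3=T, B4=F, B5=S, B6=F, B7=F
input #4, w=1, z=1: events B2->S, B1->T, B5->E, B4->F, B6->F, B7->T; outcomes B1=T, B2=S, B4=F, B5=E, B6=F, B7=T
input #5, w=-3, z=6: events B2->E, B1->T, B5->E, B4->F, B6->F, B7->F; outcomes B1=T, B2=E, B4=F, B5=E, B6=F, B7=F
pool-wide coverage (11 outcomes): B1=T, B1=F, B2=S, B2=E, B3=T, B4=F, B5=S, B5=E, B6=F, B7=T, B7=F
checked all size-1 subsets: none covers 11 outcomes (max 7/11)
at size 2, {3, 4} reaches all 11 outcomes; every lexicographically earlier size-2 subset fails
Answer: 2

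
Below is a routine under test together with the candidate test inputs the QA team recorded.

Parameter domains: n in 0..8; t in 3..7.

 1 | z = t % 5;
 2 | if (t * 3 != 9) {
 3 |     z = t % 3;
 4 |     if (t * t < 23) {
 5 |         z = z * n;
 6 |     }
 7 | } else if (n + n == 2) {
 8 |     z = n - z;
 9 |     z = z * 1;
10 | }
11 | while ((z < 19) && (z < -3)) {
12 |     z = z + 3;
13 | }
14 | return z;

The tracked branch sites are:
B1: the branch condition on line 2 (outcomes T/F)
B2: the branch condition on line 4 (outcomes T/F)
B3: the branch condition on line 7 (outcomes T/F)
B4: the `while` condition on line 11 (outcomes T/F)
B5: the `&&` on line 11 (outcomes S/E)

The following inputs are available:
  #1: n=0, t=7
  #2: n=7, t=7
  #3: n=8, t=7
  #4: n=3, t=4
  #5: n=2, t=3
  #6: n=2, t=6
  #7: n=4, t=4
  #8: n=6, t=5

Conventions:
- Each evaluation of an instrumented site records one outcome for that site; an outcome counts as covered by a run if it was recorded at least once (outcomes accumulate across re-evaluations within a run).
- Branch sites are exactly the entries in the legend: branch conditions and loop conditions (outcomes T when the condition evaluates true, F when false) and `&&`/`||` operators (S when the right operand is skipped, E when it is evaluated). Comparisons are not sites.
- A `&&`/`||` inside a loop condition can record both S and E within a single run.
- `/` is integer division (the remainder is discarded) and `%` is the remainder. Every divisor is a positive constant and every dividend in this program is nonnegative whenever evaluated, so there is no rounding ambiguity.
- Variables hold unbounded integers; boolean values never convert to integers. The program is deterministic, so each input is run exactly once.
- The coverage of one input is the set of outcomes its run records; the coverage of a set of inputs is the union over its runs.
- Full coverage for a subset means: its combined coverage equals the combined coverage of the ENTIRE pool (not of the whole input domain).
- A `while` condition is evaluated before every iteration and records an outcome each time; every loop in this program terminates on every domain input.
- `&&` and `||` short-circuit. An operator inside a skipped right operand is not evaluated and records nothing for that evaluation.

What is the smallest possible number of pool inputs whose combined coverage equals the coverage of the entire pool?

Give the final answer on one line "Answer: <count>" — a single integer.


#1 (n=0, t=7) -> B1->T, B2->F, B5->E, B4->F; covered: B1=T, B2=F, B4=F, B5=E
#2 (n=7, t=7) -> B1->T, B2->F, B5->E, B4->F; covered: B1=T, B2=F, B4=F, B5=E
#3 (n=8, t=7) -> B1->T, B2->F, B5->E, B4->F; covered: B1=T, B2=F, B4=F, B5=E
#4 (n=3, t=4) -> B1->T, B2->T, B5->E, B4->F; covered: B1=T, B2=T, B4=F, B5=E
#5 (n=2, t=3) -> B1->F, B3->F, B5->E, B4->F; covered: B1=F, B3=F, B4=F, B5=E
#6 (n=2, t=6) -> B1->T, B2->F, B5->E, B4->F; covered: B1=T, B2=F, B4=F, B5=E
#7 (n=4, t=4) -> B1->T, B2->T, B5->E, B4->F; covered: B1=T, B2=T, B4=F, B5=E
#8 (n=6, t=5) -> B1->T, B2->F, B5->E, B4->F; covered: B1=T, B2=F, B4=F, B5=E
the full pool covers 7 outcomes: B1=T, B1=F, B2=T, B2=F, B3=F, B4=F, B5=E
no size-1 subset reaches all 7 outcomes (best union: 4/7)
no size-2 subset reaches all 7 outcomes (best union: 6/7)
at size 3, {1, 4, 5} reaches all 7 outcomes; every lexicographically earlier size-3 subset fails
Answer: 3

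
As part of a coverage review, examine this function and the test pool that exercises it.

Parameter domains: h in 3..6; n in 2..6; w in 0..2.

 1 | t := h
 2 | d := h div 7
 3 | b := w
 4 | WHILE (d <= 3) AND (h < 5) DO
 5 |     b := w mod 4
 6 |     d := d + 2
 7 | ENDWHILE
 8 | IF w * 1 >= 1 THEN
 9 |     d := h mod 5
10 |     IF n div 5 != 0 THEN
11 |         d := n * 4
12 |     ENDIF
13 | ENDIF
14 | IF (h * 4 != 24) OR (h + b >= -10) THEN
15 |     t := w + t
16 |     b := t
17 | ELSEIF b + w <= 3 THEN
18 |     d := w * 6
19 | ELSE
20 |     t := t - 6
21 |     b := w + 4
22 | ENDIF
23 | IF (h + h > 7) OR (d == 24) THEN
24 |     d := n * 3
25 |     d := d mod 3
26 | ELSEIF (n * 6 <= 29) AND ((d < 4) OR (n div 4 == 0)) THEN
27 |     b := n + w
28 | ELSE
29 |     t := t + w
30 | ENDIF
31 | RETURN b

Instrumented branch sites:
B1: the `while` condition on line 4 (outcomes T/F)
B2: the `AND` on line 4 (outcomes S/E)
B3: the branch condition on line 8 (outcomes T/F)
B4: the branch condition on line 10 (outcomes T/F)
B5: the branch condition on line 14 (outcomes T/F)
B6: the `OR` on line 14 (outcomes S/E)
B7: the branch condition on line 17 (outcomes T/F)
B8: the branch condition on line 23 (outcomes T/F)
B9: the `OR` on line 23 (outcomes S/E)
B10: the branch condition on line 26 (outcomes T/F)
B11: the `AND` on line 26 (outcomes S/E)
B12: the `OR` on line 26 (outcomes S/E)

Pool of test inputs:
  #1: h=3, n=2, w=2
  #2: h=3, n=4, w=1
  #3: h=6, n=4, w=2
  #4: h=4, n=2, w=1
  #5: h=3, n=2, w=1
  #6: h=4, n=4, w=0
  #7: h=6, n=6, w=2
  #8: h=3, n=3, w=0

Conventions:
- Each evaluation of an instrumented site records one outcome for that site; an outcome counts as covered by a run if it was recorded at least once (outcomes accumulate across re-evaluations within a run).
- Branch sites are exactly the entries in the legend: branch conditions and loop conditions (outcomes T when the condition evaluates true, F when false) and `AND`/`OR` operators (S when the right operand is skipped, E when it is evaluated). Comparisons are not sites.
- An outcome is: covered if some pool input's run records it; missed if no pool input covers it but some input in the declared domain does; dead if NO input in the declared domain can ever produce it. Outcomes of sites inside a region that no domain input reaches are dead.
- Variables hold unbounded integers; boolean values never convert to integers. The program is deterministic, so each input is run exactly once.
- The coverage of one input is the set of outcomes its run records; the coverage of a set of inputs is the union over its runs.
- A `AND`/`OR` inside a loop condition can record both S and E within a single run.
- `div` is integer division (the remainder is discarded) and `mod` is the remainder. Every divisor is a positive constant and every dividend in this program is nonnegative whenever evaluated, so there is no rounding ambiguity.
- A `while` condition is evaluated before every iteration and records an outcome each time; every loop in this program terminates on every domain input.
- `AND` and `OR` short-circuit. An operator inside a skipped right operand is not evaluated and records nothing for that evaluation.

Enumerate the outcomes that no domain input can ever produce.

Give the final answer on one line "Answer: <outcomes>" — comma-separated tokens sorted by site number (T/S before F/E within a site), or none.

exhaustive pass over the 60-input domain:
  B5=F: zero occurrences over every domain input -> dead
  B7=T: zero occurrences over every domain input -> dead
  B7=F: zero occurrences over every domain input -> dead
  reachable outcomes have witnesses, e.g. B1=T (e.g. h=3, n=2, w=0), B1=F (e.g. h=3, n=2, w=0), B2=S (e.g. h=3, n=2, w=0), B2=E (e.g. h=3, n=2, w=0)

Answer: B5=F, B7=T, B7=F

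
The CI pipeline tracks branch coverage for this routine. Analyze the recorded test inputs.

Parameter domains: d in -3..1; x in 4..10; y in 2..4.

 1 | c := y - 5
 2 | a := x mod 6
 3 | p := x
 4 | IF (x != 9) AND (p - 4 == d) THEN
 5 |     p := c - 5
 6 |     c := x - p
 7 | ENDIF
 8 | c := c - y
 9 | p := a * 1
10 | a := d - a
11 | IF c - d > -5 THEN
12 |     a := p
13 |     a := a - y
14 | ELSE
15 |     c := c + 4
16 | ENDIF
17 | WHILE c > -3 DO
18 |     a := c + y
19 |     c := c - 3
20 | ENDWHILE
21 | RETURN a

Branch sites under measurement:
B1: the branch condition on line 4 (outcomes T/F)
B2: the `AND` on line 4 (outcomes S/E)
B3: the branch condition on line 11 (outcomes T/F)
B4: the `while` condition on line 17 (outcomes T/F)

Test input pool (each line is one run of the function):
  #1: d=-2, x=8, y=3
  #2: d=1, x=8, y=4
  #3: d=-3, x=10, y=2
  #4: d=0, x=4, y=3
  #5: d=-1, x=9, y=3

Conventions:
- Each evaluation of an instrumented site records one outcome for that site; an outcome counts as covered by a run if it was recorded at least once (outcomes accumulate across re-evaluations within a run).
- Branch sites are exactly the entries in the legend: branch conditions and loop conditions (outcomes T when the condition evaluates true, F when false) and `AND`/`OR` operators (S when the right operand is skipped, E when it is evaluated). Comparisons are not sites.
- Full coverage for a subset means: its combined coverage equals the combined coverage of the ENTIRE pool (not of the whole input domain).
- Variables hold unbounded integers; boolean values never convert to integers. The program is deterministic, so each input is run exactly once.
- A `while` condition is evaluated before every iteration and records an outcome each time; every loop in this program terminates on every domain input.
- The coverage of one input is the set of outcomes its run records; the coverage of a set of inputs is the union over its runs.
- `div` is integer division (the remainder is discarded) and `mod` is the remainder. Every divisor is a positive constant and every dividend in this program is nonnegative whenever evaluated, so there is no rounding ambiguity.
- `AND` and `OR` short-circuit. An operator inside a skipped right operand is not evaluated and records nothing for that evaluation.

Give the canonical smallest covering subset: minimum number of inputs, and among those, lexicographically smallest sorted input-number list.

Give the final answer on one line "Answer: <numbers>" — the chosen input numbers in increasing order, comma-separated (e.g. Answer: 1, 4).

#1 (d=-2, x=8, y=3) -> B2->E, B1->F, B3->T, B4->F; covered: B1=F, B2=E, B3=T, B4=F
#2 (d=1, x=8, y=4) -> B2->E, B1->F, B3->F, B4->T, B4->F; covered: B1=F, B2=E, B3=F, B4=T, B4=F
#3 (d=-3, x=10, y=2) -> B2->E, B1->F, B3->T, B4->F; covered: B1=F, B2=E, B3=T, B4=F
#4 (d=0, x=4, y=3) -> B2->E, B1->T, B3->T, B4->T, B4->T, B4->T, B4->T, B4->F; covered: B1=T, B2=E, B3=T, B4=T, B4=F
#5 (d=-1, x=9, y=3) -> B2->S, B1->F, B3->T, B4->F; covered: B1=F, B2=S, B3=T, B4=F
pool-wide coverage (8 outcomes): B1=T, B1=F, B2=S, B2=E, B3=T, B3=F, B4=T, B4=F
no size-1 subset reaches all 8 outcomes (best union: 5/8)
no size-2 subset reaches all 8 outcomes (best union: 7/8)
size 3: inputs {2, 4, 5} cover all 8 outcomes, and no lexicographically smaller subset of this size does

Answer: 2, 4, 5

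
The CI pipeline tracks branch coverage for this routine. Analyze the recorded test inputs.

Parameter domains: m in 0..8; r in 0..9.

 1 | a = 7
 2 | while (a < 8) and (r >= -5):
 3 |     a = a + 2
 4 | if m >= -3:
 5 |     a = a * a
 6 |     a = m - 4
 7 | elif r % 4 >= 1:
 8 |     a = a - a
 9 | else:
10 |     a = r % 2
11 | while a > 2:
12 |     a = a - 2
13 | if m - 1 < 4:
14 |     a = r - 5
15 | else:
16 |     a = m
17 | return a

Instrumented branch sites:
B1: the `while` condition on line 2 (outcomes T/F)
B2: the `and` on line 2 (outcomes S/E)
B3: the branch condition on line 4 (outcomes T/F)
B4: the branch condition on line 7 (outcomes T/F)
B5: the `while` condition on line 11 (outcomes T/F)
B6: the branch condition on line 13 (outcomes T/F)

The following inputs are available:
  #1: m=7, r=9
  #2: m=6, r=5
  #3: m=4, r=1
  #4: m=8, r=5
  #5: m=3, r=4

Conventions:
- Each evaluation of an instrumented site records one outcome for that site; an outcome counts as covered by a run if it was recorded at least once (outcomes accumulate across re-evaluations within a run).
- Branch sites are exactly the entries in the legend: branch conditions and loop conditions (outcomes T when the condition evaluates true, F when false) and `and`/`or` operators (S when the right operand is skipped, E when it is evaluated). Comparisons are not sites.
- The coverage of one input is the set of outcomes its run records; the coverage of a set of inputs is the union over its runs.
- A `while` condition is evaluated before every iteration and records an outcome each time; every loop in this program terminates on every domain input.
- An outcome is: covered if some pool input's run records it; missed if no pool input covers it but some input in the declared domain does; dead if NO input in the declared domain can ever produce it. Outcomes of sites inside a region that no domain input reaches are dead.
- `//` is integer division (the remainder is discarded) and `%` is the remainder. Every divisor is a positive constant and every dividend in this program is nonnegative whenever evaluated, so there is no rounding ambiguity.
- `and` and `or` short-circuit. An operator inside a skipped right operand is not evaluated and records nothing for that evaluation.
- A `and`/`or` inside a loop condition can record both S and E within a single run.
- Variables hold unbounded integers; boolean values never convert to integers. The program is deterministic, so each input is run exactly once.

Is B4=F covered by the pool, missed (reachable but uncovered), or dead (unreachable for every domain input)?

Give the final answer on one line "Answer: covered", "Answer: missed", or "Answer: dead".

no pool input records B4=F
checking all 90 inputs in the declared domain: B4=F is never recorded -> dead

Answer: dead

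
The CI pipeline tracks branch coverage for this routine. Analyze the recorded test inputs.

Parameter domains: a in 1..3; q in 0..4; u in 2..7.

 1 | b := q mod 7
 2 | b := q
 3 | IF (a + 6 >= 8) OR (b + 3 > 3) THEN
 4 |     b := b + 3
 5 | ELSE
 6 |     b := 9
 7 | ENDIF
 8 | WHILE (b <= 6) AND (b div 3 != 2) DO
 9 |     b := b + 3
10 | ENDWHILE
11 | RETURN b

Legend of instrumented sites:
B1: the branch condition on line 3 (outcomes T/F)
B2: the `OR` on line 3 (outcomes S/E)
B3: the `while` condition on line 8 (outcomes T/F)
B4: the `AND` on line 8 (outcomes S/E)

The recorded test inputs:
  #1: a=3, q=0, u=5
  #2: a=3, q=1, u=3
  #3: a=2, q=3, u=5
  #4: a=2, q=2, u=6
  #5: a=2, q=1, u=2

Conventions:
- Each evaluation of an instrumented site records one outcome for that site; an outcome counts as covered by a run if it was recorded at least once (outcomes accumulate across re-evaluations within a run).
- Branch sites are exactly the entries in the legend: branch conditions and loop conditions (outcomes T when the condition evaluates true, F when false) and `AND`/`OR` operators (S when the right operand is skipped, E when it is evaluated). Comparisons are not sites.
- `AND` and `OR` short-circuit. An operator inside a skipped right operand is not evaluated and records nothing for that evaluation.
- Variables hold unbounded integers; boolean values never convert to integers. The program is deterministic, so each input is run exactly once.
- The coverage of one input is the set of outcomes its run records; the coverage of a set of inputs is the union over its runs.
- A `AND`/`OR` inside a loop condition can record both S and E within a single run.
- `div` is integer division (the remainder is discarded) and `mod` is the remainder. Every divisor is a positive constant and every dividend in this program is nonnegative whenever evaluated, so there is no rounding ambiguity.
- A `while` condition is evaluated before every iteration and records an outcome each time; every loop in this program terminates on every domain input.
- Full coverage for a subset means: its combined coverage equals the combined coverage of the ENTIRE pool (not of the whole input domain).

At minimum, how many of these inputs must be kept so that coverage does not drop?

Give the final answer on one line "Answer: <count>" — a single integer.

test 1 (a=3, q=0, u=5) hits B1=T, B2=S, B3=T, B3=F, B4=E
test 2 (a=3, q=1, u=3) hits B1=T, B2=S, B3=T, B3=F, B4=S, B4=E
test 3 (a=2, q=3, u=5) hits B1=T, B2=S, B3=F, B4=E
test 4 (a=2, q=2, u=6) hits B1=T, B2=S, B3=T, B3=F, B4=S, B4=E
test 5 (a=2, q=1, u=2) hits B1=T, B2=S, B3=T, B3=F, B4=S, B4=E
union over all inputs: B1=T, B2=S, B3=T, B3=F, B4=S, B4=E (6 outcomes)
at size 1, {2} reaches all 6 outcomes; every lexicographically earlier size-1 subset fails

Answer: 1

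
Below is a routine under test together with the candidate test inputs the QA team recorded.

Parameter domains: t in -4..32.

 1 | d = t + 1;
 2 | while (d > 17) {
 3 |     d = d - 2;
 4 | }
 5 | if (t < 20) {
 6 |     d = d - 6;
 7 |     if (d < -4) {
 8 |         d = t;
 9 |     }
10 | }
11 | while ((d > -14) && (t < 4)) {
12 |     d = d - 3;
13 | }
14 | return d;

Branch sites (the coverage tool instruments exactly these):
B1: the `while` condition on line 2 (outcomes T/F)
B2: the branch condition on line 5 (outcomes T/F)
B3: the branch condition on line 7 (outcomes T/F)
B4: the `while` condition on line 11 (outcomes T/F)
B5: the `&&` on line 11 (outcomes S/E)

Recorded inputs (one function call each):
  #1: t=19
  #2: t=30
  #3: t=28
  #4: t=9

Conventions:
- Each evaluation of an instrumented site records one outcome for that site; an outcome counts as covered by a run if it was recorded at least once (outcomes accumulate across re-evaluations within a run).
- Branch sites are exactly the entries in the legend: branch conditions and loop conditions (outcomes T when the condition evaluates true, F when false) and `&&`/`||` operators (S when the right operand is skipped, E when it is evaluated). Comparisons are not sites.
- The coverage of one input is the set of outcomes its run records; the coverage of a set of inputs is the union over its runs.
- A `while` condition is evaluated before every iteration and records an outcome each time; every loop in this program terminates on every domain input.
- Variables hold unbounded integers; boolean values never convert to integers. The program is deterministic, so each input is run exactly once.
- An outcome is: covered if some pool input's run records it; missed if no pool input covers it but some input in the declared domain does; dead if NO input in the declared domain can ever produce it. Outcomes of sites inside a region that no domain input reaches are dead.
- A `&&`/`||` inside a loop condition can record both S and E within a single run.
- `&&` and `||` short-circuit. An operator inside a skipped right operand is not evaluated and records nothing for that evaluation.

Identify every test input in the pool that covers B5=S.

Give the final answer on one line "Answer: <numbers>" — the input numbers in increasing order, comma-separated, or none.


input #1 (t=19): does not record B5=S
input #2 (t=30): does not record B5=S
input #3 (t=28): does not record B5=S
input #4 (t=9): does not record B5=S
Answer: none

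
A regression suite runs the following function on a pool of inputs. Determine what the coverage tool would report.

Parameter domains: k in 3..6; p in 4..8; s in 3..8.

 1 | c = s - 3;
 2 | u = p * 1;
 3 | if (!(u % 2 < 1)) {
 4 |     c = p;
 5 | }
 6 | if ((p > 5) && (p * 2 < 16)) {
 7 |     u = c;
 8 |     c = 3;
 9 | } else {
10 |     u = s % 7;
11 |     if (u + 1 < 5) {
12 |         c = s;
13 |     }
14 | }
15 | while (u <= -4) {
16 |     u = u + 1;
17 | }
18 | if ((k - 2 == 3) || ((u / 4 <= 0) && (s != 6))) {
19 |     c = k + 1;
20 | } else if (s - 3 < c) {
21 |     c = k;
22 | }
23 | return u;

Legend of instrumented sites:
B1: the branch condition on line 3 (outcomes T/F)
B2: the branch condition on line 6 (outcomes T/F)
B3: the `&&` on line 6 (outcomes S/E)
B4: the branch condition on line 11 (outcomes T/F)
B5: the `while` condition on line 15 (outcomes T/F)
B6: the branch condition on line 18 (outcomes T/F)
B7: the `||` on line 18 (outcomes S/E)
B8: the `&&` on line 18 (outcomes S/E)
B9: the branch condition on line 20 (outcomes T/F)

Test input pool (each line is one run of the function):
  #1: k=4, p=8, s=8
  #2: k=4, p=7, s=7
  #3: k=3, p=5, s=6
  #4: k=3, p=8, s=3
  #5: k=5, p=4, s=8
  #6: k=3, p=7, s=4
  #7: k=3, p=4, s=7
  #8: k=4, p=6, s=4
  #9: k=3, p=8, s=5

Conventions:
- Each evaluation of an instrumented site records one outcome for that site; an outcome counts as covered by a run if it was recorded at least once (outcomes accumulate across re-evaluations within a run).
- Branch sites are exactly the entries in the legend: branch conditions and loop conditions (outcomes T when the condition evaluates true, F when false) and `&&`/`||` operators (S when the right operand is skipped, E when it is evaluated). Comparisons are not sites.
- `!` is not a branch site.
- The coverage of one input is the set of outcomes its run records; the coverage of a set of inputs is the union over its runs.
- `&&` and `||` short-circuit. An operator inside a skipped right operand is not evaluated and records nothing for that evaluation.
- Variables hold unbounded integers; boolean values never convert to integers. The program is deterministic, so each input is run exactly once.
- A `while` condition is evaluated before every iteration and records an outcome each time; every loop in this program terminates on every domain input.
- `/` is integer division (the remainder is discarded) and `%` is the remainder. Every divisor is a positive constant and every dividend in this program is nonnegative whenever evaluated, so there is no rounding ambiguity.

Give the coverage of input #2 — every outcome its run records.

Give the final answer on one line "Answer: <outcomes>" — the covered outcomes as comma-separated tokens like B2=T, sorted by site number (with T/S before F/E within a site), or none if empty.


Simulating input #2 (k=4, p=7, s=7) step by step:
  B1->T, B3->E, B2->T, B5->F, B7->E, B8->S, B6->F, B9->F
deduplicating events, the covered set is: B1=T, B2=T, B3=E, B5=F, B6=F, B7=E, B8=S, B9=F
Answer: B1=T, B2=T, B3=E, B5=F, B6=F, B7=E, B8=S, B9=F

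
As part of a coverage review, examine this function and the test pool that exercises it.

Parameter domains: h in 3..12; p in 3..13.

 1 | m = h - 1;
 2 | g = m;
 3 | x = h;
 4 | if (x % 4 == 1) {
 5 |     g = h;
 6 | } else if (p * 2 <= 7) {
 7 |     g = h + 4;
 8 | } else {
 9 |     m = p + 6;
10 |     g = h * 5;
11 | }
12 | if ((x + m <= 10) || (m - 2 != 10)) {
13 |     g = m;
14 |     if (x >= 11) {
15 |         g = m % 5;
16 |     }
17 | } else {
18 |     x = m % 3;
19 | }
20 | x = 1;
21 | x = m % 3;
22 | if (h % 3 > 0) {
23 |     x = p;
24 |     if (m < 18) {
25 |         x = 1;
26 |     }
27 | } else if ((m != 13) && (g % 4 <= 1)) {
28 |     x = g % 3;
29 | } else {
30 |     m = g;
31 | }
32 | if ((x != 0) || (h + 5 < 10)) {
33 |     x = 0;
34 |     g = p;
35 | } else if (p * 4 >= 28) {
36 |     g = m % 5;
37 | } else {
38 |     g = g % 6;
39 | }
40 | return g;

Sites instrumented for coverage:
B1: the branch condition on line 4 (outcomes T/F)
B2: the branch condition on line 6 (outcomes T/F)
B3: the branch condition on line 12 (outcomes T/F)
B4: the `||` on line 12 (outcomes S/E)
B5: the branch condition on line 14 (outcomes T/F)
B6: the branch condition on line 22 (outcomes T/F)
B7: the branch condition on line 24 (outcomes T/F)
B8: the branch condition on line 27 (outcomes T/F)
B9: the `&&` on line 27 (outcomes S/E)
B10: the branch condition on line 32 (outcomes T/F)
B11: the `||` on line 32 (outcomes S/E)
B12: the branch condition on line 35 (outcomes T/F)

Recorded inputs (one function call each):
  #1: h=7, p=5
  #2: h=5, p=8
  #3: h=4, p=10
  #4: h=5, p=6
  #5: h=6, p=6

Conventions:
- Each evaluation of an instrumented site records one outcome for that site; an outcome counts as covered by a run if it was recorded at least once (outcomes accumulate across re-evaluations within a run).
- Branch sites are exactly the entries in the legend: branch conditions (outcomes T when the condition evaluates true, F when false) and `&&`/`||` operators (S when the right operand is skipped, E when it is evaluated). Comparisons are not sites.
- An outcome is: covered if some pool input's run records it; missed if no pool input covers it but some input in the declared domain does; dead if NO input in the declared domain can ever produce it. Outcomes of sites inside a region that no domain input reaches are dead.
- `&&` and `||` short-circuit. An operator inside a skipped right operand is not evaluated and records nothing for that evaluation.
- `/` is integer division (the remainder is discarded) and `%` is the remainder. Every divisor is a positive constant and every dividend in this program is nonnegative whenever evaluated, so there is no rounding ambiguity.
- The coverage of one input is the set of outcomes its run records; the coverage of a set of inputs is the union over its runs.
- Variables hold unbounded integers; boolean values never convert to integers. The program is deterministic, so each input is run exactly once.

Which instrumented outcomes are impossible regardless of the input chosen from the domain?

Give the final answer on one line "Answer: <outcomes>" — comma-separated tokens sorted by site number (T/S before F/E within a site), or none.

checking every outcome against all 110 domain inputs:
  reachable outcomes have witnesses, e.g. B1=T (e.g. h=5, p=3), B1=F (e.g. h=3, p=3), B2=T (e.g. h=3, p=3), B2=F (e.g. h=3, p=4)

Answer: none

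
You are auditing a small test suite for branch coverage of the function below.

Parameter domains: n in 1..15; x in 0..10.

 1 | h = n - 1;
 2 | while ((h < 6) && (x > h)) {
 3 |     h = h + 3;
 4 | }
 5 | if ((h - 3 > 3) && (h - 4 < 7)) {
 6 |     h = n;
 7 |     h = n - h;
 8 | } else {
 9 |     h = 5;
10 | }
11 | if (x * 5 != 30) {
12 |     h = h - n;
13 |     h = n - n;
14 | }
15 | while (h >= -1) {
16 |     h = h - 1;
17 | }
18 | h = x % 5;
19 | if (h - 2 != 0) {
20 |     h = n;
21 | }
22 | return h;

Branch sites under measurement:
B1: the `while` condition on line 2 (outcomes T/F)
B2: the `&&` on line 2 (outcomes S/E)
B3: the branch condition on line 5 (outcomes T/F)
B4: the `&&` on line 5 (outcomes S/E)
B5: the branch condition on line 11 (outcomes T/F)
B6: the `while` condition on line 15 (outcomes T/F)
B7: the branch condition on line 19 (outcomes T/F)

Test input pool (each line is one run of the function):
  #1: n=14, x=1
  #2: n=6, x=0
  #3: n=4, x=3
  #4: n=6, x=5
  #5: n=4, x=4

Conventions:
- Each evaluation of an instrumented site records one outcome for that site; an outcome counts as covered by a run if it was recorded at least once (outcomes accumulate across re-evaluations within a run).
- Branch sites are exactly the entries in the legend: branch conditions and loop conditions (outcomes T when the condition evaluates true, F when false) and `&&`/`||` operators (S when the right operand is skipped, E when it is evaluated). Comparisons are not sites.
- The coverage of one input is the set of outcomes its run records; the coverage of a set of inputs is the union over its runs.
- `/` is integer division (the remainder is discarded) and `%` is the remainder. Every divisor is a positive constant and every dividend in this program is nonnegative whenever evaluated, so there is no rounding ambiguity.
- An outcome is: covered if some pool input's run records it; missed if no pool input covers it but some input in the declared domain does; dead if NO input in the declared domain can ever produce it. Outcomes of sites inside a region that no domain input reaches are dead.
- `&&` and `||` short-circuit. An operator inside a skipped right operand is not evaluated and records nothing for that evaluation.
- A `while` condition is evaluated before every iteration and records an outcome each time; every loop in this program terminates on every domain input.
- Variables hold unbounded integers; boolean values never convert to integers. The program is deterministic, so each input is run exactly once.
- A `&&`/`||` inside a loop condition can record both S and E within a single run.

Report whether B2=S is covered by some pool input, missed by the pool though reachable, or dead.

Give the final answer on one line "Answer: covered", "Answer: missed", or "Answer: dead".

B2=S is recorded by pool input(s) 1, 5 -> covered

Answer: covered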